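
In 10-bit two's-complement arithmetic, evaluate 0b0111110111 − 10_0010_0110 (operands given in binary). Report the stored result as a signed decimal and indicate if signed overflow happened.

0b0111110111 → 0111110111 = 503 (signed)
10_0010_0110 → 1000100110 = -474 (signed)
Subtract via negate-and-add: invert 1000100110 + 1 = 0111011010 (i.e. 474).
  0111110111
+ 0111011010
= 1111010001
Result 1111010001: MSB = 1 → 977 − 1024 = -47.
Both addends (after negating the subtrahend) are non-negative but the stored result is negative: signed overflow. The true value 503 − (-474) = 977 lies outside [-512, 511].

-47; overflow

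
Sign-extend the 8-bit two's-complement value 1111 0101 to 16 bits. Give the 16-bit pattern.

MSB of 11110101 is 1; replicate it into the new high bits.
11111111|11110101 → 1111111111110101 (still -11).

1111111111110101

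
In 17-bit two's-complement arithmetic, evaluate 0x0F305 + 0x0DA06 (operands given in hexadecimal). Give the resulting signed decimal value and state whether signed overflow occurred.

-13045; overflow

0x0F305 = 01111001100000101 = 62213 (signed)
0x0DA06 = 01101101000000110 = 55814 (signed)
  01111001100000101
+ 01101101000000110
= 11100110100001011
Result 11100110100001011: MSB = 1 → 118027 − 131072 = -13045.
Both addends are non-negative but the stored result is negative: signed overflow. The true value 62213 + 55814 = 118027 lies outside [-65536, 65535].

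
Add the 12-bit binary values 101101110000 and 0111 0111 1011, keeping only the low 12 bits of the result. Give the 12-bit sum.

001011101011

  101101110000
+ 011101111011
= 001011101011  (discard carry-out 1)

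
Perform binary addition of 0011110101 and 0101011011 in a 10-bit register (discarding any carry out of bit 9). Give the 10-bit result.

  0011110101
+ 0101011011
= 1001010000

1001010000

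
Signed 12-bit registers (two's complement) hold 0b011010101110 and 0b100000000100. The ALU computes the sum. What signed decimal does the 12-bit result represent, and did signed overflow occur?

-334; no overflow

0b011010101110 → 011010101110 = 1710 (signed)
0b100000000100 → 100000000100 = -2044 (signed)
  011010101110
+ 100000000100
= 111010110010
Result 111010110010: MSB = 1 → 3762 − 4096 = -334.
Addends have opposite signs, so signed overflow cannot occur.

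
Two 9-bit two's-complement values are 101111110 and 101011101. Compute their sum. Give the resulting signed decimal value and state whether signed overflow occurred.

219; overflow

101111110 = -130 (signed)
101011101 = -163 (signed)
  101111110
+ 101011101
= 011011011  (discard carry-out 1)
Result 011011011: MSB = 0 → value 219.
Both addends are negative but the stored result is non-negative: signed overflow. The true value -130 + (-163) = -293 lies outside [-256, 255].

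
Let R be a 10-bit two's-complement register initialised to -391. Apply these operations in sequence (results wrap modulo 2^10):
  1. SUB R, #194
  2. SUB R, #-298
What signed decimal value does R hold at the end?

Start: R = -391 = 1001111001.
R = -391 − 194 = -585; wraps to 439 = 0110110111
R = 439 − (-298) = 737; wraps to -287 = 1011100001

-287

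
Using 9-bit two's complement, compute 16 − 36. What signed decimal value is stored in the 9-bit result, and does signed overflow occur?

-20; no overflow

16 → 000010000
36 → 000100100
Subtract via negate-and-add: invert 000100100 + 1 = 111011100 (i.e. -36).
  000010000
+ 111011100
= 111101100
Result 111101100: MSB = 1 → 492 − 512 = -20.
Addends (after negating the subtrahend) have opposite signs, so signed overflow cannot occur.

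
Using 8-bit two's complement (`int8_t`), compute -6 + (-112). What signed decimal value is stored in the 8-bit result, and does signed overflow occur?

-118; no overflow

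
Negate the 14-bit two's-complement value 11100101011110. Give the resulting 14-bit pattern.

Invert: 00011010100001. Add 1: 00011010100010.

00011010100010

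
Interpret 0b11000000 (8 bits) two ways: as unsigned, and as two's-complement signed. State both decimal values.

unsigned = 192, signed = -64

Unsigned: 11000000 = 192.
Signed: MSB=1 → 192 − 256 = -64.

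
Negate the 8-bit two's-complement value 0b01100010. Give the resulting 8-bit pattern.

10011110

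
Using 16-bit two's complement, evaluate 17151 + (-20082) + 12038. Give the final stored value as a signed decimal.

9107

17151 + (-20082) = -2931 (1111010010001101)
-2931 + 12038 = 9107 (0010001110010011)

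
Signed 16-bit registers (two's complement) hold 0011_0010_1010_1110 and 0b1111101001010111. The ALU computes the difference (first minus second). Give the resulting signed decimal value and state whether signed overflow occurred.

14423; no overflow

0011_0010_1010_1110 → 0011001010101110 = 12974 (signed)
0b1111101001010111 → 1111101001010111 = -1449 (signed)
Subtract via negate-and-add: invert 1111101001010111 + 1 = 0000010110101001 (i.e. 1449).
  0011001010101110
+ 0000010110101001
= 0011100001010111
Result 0011100001010111: MSB = 0 → value 14423.
Both addends (after negating the subtrahend) are non-negative and so is the stored result: no signed overflow.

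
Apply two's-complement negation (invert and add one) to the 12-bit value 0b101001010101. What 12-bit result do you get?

010110101011

Invert: 010110101010. Add 1: 010110101011.
Check: 101001010101 = -1451, 010110101011 = 1451.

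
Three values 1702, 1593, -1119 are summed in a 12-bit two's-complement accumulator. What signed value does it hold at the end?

-1920

1702 + 1593 = 3295 → wraps to -801 (110011011111)
-801 + (-1119) = -1920 (100010000000)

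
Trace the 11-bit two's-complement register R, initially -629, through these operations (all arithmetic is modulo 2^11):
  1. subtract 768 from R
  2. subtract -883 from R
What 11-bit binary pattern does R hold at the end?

10111111110

Start: R = -629 = 10110001011.
R = -629 − 768 = -1397; wraps to 651 = 01010001011
R = 651 − (-883) = 1534; wraps to -514 = 10111111110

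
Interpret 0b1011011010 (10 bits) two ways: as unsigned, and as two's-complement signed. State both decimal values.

Unsigned: 1011011010 = 730.
Signed: MSB=1 → 730 − 1024 = -294.

unsigned = 730, signed = -294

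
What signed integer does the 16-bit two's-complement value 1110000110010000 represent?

MSB is 1, so the value is negative.
Invert: 0001111001101111. Add 1: 0001111001110000 = 7792. So the value is −7792.

-7792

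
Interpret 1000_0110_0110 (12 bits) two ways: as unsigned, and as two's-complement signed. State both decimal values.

Unsigned: 100001100110 = 2150.
Signed: MSB=1 → 2150 − 4096 = -1946.

unsigned = 2150, signed = -1946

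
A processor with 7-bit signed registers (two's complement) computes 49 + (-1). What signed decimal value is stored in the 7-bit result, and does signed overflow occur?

48; no overflow

49 → 0110001
-1 → 1111111
  0110001
+ 1111111
= 0110000  (discard carry-out 1)
Result 0110000: MSB = 0 → value 48.
Addends have opposite signs, so signed overflow cannot occur.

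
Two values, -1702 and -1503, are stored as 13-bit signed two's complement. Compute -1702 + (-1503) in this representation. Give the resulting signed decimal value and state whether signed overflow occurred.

-3205; no overflow

-1702 → 1100101011010
-1503 → 1101000100001
  1100101011010
+ 1101000100001
= 1001101111011  (discard carry-out 1)
Result 1001101111011: MSB = 1 → 4987 − 8192 = -3205.
Both addends are negative and so is the stored result: no signed overflow.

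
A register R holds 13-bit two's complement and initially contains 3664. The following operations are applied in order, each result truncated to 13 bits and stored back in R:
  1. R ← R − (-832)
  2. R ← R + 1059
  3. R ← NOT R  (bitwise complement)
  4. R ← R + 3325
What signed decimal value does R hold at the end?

-2231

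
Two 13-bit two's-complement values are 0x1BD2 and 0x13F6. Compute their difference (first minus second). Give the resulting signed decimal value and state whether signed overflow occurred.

2012; no overflow

0x1BD2 = 1101111010010 = -1070 (signed)
0x13F6 = 1001111110110 = -3082 (signed)
Subtract via negate-and-add: invert 1001111110110 + 1 = 0110000001010 (i.e. 3082).
  1101111010010
+ 0110000001010
= 0011111011100  (discard carry-out 1)
Result 0011111011100: MSB = 0 → value 2012.
Addends (after negating the subtrahend) have opposite signs, so signed overflow cannot occur.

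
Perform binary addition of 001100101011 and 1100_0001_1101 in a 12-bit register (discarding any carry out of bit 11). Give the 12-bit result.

111101001000

  001100101011
+ 110000011101
= 111101001000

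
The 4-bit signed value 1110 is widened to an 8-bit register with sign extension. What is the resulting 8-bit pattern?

MSB of 1110 is 1; replicate it into the new high bits.
1111|1110 → 11111110 (still -2).

11111110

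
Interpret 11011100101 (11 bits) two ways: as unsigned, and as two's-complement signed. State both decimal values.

unsigned = 1765, signed = -283

Unsigned: 11011100101 = 1765.
Signed: MSB=1 → 1765 − 2048 = -283.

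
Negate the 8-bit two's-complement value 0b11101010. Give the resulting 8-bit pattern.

00010110

Invert: 00010101. Add 1: 00010110.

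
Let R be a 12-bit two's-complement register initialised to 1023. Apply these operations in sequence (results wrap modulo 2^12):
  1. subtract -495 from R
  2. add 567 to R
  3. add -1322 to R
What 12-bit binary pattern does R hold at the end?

Start: R = 1023 = 001111111111.
R = 1023 − (-495) = 1518 = 010111101110
R = 1518 + 567 = 2085; wraps to -2011 = 100000100101
R = -2011 + (-1322) = -3333; wraps to 763 = 001011111011

001011111011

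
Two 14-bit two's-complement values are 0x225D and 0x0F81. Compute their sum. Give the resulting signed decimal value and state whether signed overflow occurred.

0x225D = 10001001011101 = -7587 (signed)
0x0F81 = 00111110000001 = 3969 (signed)
  10001001011101
+ 00111110000001
= 11000111011110
Result 11000111011110: MSB = 1 → 12766 − 16384 = -3618.
Addends have opposite signs, so signed overflow cannot occur.

-3618; no overflow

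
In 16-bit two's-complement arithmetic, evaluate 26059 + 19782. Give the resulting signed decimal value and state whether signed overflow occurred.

-19695; overflow

26059 → 0110010111001011
19782 → 0100110101000110
  0110010111001011
+ 0100110101000110
= 1011001100010001
Result 1011001100010001: MSB = 1 → 45841 − 65536 = -19695.
Both addends are non-negative but the stored result is negative: signed overflow. The true value 26059 + 19782 = 45841 lies outside [-32768, 32767].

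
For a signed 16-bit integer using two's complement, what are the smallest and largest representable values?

Minimum: −2^15 = -32768.
Maximum: 2^15 − 1 = 32767.

min = -32768, max = 32767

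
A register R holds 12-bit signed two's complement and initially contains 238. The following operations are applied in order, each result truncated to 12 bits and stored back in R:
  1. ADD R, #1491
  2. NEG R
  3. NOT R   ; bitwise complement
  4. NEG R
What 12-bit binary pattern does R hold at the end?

100101000000

Start: R = 238 = 000011101110.
R = 238 + 1491 = 1729 = 011011000001
R = −(1729) = -1729 = 100100111111
R = NOT 100100111111 = 011011000000 = 1728
R = −(1728) = -1728 = 100101000000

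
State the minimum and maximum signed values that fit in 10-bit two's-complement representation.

Minimum: −2^9 = -512.
Maximum: 2^9 − 1 = 511.

min = -512, max = 511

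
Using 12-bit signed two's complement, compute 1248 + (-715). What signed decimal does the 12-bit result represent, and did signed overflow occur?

533; no overflow

1248 → 010011100000
-715 → 110100110101
  010011100000
+ 110100110101
= 001000010101  (discard carry-out 1)
Result 001000010101: MSB = 0 → value 533.
Addends have opposite signs, so signed overflow cannot occur.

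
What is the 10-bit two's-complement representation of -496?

1000010000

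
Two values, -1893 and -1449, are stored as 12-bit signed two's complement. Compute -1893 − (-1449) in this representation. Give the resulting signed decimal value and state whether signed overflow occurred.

-444; no overflow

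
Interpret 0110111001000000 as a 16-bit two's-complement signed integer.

MSB is 0, so the value is non-negative: 0110111001000000 = 28224.

28224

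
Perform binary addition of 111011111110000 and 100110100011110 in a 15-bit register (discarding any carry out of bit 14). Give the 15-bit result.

100010100001110

  111011111110000
+ 100110100011110
= 100010100001110  (discard carry-out 1)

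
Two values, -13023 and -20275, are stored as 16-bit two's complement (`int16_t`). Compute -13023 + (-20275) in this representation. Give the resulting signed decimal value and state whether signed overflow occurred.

32238; overflow

-13023 → 1100110100100001
-20275 → 1011000011001101
  1100110100100001
+ 1011000011001101
= 0111110111101110  (discard carry-out 1)
Result 0111110111101110: MSB = 0 → value 32238.
Both addends are negative but the stored result is non-negative: signed overflow. The true value -13023 + (-20275) = -33298 lies outside [-32768, 32767].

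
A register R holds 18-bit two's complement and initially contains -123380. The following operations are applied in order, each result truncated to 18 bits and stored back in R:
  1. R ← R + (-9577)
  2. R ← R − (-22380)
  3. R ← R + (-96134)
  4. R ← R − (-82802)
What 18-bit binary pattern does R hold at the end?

100001101111111011

Start: R = -123380 = 100001111000001100.
R = -123380 + (-9577) = -132957; wraps to 129187 = 011111100010100011
R = 129187 − (-22380) = 151567; wraps to -110577 = 100101000000001111
R = -110577 + (-96134) = -206711; wraps to 55433 = 001101100010001001
R = 55433 − (-82802) = 138235; wraps to -123909 = 100001101111111011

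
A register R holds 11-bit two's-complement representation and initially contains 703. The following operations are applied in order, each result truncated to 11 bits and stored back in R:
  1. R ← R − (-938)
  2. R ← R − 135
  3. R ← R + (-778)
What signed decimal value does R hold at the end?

728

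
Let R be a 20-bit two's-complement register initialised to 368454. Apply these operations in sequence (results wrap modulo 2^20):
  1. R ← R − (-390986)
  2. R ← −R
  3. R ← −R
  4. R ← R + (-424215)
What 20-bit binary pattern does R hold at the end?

Start: R = 368454 = 01011001111101000110.
R = 368454 − (-390986) = 759440; wraps to -289136 = 10111001011010010000
R = −(-289136) = 289136 = 01000110100101110000
R = −(289136) = -289136 = 10111001011010010000
R = -289136 + (-424215) = -713351; wraps to 335225 = 01010001110101111001

01010001110101111001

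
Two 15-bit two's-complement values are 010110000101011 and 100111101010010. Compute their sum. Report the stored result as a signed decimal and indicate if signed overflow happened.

-1155; no overflow

010110000101011 = 11307 (signed)
100111101010010 = -12462 (signed)
  010110000101011
+ 100111101010010
= 111101101111101
Result 111101101111101: MSB = 1 → 31613 − 32768 = -1155.
Addends have opposite signs, so signed overflow cannot occur.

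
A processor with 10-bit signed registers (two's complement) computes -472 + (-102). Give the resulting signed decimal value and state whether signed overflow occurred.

450; overflow

-472 → 1000101000
-102 → 1110011010
  1000101000
+ 1110011010
= 0111000010  (discard carry-out 1)
Result 0111000010: MSB = 0 → value 450.
Both addends are negative but the stored result is non-negative: signed overflow. The true value -472 + (-102) = -574 lies outside [-512, 511].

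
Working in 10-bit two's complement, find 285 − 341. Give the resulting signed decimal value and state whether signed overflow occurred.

-56; no overflow

285 → 0100011101
341 → 0101010101
Subtract via negate-and-add: invert 0101010101 + 1 = 1010101011 (i.e. -341).
  0100011101
+ 1010101011
= 1111001000
Result 1111001000: MSB = 1 → 968 − 1024 = -56.
Addends (after negating the subtrahend) have opposite signs, so signed overflow cannot occur.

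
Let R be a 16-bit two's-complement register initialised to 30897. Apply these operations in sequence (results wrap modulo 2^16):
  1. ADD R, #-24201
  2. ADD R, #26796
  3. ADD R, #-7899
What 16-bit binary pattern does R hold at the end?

Start: R = 30897 = 0111100010110001.
R = 30897 + (-24201) = 6696 = 0001101000101000
R = 6696 + 26796 = 33492; wraps to -32044 = 1000001011010100
R = -32044 + (-7899) = -39943; wraps to 25593 = 0110001111111001

0110001111111001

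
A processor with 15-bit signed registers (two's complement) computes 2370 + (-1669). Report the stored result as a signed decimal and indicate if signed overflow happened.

2370 → 000100101000010
-1669 → 111100101111011
  000100101000010
+ 111100101111011
= 000001010111101  (discard carry-out 1)
Result 000001010111101: MSB = 0 → value 701.
Addends have opposite signs, so signed overflow cannot occur.

701; no overflow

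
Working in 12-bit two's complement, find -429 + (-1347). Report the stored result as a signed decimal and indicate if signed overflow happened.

-429 → 111001010011
-1347 → 101010111101
  111001010011
+ 101010111101
= 100100010000  (discard carry-out 1)
Result 100100010000: MSB = 1 → 2320 − 4096 = -1776.
Both addends are negative and so is the stored result: no signed overflow.

-1776; no overflow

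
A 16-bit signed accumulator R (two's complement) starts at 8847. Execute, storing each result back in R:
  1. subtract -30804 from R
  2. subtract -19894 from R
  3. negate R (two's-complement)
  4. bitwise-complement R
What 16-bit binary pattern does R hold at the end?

1110100010011000

Start: R = 8847 = 0010001010001111.
R = 8847 − (-30804) = 39651; wraps to -25885 = 1001101011100011
R = -25885 − (-19894) = -5991 = 1110100010011001
R = −(-5991) = 5991 = 0001011101100111
R = NOT 0001011101100111 = 1110100010011000 = -5992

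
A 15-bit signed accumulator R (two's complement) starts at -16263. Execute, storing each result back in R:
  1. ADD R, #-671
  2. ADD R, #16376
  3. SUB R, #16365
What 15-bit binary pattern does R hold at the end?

011110111100101

Start: R = -16263 = 100000001111001.
R = -16263 + (-671) = -16934; wraps to 15834 = 011110111011010
R = 15834 + 16376 = 32210; wraps to -558 = 111110111010010
R = -558 − 16365 = -16923; wraps to 15845 = 011110111100101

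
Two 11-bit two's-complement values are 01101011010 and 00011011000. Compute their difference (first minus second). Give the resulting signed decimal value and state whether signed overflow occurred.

642; no overflow

01101011010 = 858 (signed)
00011011000 = 216 (signed)
Subtract via negate-and-add: invert 00011011000 + 1 = 11100101000 (i.e. -216).
  01101011010
+ 11100101000
= 01010000010  (discard carry-out 1)
Result 01010000010: MSB = 0 → value 642.
Addends (after negating the subtrahend) have opposite signs, so signed overflow cannot occur.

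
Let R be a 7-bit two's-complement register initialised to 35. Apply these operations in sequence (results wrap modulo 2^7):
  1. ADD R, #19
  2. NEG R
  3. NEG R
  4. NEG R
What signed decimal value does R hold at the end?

-54

Start: R = 35 = 0100011.
R = 35 + 19 = 54 = 0110110
R = −(54) = -54 = 1001010
R = −(-54) = 54 = 0110110
R = −(54) = -54 = 1001010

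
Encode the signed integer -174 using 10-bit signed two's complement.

|-174| = 174 = 0010101110 in 10 bits.
Invert the bits: 1101010001. Add 1: 1101010010.
Check: 1101010010 reads as 850 − 1024 = -174.

1101010010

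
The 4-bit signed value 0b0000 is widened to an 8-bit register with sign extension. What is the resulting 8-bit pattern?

00000000

MSB of 0000 is 0; replicate it into the new high bits.
0000|0000 → 00000000 (still 0).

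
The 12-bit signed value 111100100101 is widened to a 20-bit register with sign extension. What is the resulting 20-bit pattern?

11111111111100100101

MSB of 111100100101 is 1; replicate it into the new high bits.
11111111|111100100101 → 11111111111100100101 (still -219).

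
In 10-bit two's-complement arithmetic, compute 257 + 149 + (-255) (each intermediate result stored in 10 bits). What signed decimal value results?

257 + 149 = 406 (0110010110)
406 + (-255) = 151 (0010010111)

151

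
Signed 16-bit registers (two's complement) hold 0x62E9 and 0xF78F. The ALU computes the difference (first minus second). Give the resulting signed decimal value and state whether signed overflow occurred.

27482; no overflow

0x62E9 = 0110001011101001 = 25321 (signed)
0xF78F = 1111011110001111 = -2161 (signed)
Subtract via negate-and-add: invert 1111011110001111 + 1 = 0000100001110001 (i.e. 2161).
  0110001011101001
+ 0000100001110001
= 0110101101011010
Result 0110101101011010: MSB = 0 → value 27482.
Both addends (after negating the subtrahend) are non-negative and so is the stored result: no signed overflow.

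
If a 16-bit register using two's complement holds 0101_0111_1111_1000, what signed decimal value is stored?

MSB is 0, so the value is non-negative: 0101011111111000 = 22520.

22520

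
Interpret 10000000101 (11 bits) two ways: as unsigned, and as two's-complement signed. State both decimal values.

Unsigned: 10000000101 = 1029.
Signed: MSB=1 → 1029 − 2048 = -1019.

unsigned = 1029, signed = -1019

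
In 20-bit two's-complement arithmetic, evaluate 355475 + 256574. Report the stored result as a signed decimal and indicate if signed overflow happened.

-436527; overflow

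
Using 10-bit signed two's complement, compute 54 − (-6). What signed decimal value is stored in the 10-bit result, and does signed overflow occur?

54 → 0000110110
-6 → 1111111010
Subtract via negate-and-add: invert 1111111010 + 1 = 0000000110 (i.e. 6).
  0000110110
+ 0000000110
= 0000111100
Result 0000111100: MSB = 0 → value 60.
Both addends (after negating the subtrahend) are non-negative and so is the stored result: no signed overflow.

60; no overflow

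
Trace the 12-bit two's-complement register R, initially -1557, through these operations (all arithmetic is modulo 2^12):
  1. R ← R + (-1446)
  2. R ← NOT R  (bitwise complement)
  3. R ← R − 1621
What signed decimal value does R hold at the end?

Start: R = -1557 = 100111101011.
R = -1557 + (-1446) = -3003; wraps to 1093 = 010001000101
R = NOT 010001000101 = 101110111010 = -1094
R = -1094 − 1621 = -2715; wraps to 1381 = 010101100101

1381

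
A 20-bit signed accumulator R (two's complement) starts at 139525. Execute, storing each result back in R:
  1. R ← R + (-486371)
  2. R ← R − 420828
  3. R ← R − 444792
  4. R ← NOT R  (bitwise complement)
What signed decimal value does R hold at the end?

Start: R = 139525 = 00100010000100000101.
R = 139525 + (-486371) = -346846 = 10101011010100100010
R = -346846 − 420828 = -767674; wraps to 280902 = 01000100100101000110
R = 280902 − 444792 = -163890 = 11010111111111001110
R = NOT 11010111111111001110 = 00101000000000110001 = 163889

163889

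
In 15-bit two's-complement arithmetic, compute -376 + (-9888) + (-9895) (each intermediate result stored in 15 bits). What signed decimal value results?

12609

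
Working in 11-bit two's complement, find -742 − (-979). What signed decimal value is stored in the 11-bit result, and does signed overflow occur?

-742 → 10100011010
-979 → 10000101101
Subtract via negate-and-add: invert 10000101101 + 1 = 01111010011 (i.e. 979).
  10100011010
+ 01111010011
= 00011101101  (discard carry-out 1)
Result 00011101101: MSB = 0 → value 237.
Addends (after negating the subtrahend) have opposite signs, so signed overflow cannot occur.

237; no overflow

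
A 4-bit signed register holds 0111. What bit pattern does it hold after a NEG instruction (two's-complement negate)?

1001

Invert: 1000. Add 1: 1001.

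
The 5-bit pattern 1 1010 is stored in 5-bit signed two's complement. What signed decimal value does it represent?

-6

MSB is 1, so the value is negative.
Unsigned reading: 26. Subtract 2^5 = 32: 26 − 32 = -6.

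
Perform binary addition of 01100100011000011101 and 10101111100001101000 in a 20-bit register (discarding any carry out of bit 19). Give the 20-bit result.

00010011111010000101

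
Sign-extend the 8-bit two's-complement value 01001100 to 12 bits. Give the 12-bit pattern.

MSB of 01001100 is 0; replicate it into the new high bits.
0000|01001100 → 000001001100 (still 76).

000001001100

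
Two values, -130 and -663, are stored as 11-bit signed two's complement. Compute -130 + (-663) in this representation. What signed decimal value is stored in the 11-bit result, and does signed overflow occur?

-793; no overflow

-130 → 11101111110
-663 → 10101101001
  11101111110
+ 10101101001
= 10011100111  (discard carry-out 1)
Result 10011100111: MSB = 1 → 1255 − 2048 = -793.
Both addends are negative and so is the stored result: no signed overflow.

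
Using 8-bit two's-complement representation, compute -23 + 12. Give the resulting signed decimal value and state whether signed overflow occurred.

-11; no overflow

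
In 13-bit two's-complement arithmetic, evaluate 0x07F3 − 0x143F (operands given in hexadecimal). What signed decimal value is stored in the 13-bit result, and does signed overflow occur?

-3148; overflow

0x07F3 = 0011111110011 = 2035 (signed)
0x143F = 1010000111111 = -3009 (signed)
Subtract via negate-and-add: invert 1010000111111 + 1 = 0101111000001 (i.e. 3009).
  0011111110011
+ 0101111000001
= 1001110110100
Result 1001110110100: MSB = 1 → 5044 − 8192 = -3148.
Both addends (after negating the subtrahend) are non-negative but the stored result is negative: signed overflow. The true value 2035 − (-3009) = 5044 lies outside [-4096, 4095].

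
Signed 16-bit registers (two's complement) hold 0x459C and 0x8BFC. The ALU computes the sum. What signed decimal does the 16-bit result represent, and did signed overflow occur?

-11880; no overflow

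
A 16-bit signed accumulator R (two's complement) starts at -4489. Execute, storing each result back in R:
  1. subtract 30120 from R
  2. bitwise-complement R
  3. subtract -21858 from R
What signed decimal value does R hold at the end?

-9070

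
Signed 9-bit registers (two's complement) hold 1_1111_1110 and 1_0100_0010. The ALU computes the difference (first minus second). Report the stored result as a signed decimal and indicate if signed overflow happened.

188; no overflow

1_1111_1110 → 111111110 = -2 (signed)
1_0100_0010 → 101000010 = -190 (signed)
Subtract via negate-and-add: invert 101000010 + 1 = 010111110 (i.e. 190).
  111111110
+ 010111110
= 010111100  (discard carry-out 1)
Result 010111100: MSB = 0 → value 188.
Addends (after negating the subtrahend) have opposite signs, so signed overflow cannot occur.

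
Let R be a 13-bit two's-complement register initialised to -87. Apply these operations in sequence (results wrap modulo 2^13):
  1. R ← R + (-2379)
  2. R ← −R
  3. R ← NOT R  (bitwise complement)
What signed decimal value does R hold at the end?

Start: R = -87 = 1111110101001.
R = -87 + (-2379) = -2466 = 1011001011110
R = −(-2466) = 2466 = 0100110100010
R = NOT 0100110100010 = 1011001011101 = -2467

-2467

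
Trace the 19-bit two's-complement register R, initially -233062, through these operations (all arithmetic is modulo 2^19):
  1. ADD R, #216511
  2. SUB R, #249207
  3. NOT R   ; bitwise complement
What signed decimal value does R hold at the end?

-258531

Start: R = -233062 = 1000111000110011010.
R = -233062 + 216511 = -16551 = 1111011111101011001
R = -16551 − 249207 = -265758; wraps to 258530 = 0111111000111100010
R = NOT 0111111000111100010 = 1000000111000011101 = -258531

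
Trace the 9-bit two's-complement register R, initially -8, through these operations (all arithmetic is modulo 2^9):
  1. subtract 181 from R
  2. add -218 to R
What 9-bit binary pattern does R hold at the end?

001101001

Start: R = -8 = 111111000.
R = -8 − 181 = -189 = 101000011
R = -189 + (-218) = -407; wraps to 105 = 001101001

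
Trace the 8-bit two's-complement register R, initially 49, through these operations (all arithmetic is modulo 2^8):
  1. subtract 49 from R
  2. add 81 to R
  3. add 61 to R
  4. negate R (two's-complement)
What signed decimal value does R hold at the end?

Start: R = 49 = 00110001.
R = 49 − 49 = 0 = 00000000
R = 0 + 81 = 81 = 01010001
R = 81 + 61 = 142; wraps to -114 = 10001110
R = −(-114) = 114 = 01110010

114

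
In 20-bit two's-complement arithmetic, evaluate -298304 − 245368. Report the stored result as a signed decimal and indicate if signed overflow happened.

-298304 → 10110111001011000000
245368 → 00111011111001111000
Subtract via negate-and-add: invert 00111011111001111000 + 1 = 11000100000110001000 (i.e. -245368).
  10110111001011000000
+ 11000100000110001000
= 01111011010001001000  (discard carry-out 1)
Result 01111011010001001000: MSB = 0 → value 504904.
Both addends (after negating the subtrahend) are negative but the stored result is non-negative: signed overflow. The true value -298304 − 245368 = -543672 lies outside [-524288, 524287].

504904; overflow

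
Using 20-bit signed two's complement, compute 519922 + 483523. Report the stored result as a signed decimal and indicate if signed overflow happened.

-45131; overflow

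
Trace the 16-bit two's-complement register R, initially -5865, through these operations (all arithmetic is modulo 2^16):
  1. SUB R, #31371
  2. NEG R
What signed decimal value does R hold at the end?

-28300

Start: R = -5865 = 1110100100010111.
R = -5865 − 31371 = -37236; wraps to 28300 = 0110111010001100
R = −(28300) = -28300 = 1001000101110100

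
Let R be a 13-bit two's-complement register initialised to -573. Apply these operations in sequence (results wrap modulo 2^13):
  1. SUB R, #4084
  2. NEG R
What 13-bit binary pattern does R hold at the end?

1001000110001

Start: R = -573 = 1110111000011.
R = -573 − 4084 = -4657; wraps to 3535 = 0110111001111
R = −(3535) = -3535 = 1001000110001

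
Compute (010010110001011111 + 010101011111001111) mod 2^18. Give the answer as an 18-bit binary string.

101000010000101110

  010010110001011111
+ 010101011111001111
= 101000010000101110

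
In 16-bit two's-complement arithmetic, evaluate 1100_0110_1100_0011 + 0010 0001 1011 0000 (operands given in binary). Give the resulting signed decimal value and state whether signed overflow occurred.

1100_0110_1100_0011 → 1100011011000011 = -14653 (signed)
0010 0001 1011 0000 → 0010000110110000 = 8624 (signed)
  1100011011000011
+ 0010000110110000
= 1110100001110011
Result 1110100001110011: MSB = 1 → 59507 − 65536 = -6029.
Addends have opposite signs, so signed overflow cannot occur.

-6029; no overflow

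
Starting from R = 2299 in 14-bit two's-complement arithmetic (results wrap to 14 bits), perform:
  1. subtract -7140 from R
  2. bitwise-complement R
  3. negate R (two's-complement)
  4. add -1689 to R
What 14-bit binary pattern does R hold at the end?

01111001000111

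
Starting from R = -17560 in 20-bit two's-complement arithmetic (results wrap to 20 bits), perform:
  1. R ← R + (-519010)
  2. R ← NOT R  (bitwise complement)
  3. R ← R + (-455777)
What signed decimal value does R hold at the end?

80792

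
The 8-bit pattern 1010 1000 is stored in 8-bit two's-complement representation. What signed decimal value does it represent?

MSB is 1, so the value is negative.
Invert: 01010111. Add 1: 01011000 = 88. So the value is −88.

-88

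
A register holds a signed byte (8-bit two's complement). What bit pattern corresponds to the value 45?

00101101

45 is non-negative, so write it directly in 8 bits: 00101101.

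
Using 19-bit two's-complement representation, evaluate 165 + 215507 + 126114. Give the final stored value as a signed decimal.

-182502

165 + 215507 = 215672 (0110100101001111000)
215672 + 126114 = 341786 → wraps to -182502 (1010011011100011010)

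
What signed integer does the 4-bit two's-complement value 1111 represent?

-1

MSB is 1, so the value is negative.
Invert: 0000. Add 1: 0001 = 1. So the value is −1.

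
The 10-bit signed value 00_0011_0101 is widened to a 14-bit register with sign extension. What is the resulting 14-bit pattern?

MSB of 0000110101 is 0; replicate it into the new high bits.
0000|0000110101 → 00000000110101 (still 53).

00000000110101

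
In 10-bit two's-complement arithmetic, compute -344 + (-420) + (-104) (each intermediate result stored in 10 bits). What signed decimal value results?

-344 + (-420) = -764 → wraps to 260 (0100000100)
260 + (-104) = 156 (0010011100)

156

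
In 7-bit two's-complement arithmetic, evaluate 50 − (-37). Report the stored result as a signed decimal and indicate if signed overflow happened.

-41; overflow

50 → 0110010
-37 → 1011011
Subtract via negate-and-add: invert 1011011 + 1 = 0100101 (i.e. 37).
  0110010
+ 0100101
= 1010111
Result 1010111: MSB = 1 → 87 − 128 = -41.
Both addends (after negating the subtrahend) are non-negative but the stored result is negative: signed overflow. The true value 50 − (-37) = 87 lies outside [-64, 63].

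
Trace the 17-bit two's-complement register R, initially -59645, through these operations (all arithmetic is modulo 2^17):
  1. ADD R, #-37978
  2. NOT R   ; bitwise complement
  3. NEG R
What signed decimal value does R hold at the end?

33450

Start: R = -59645 = 10001011100000011.
R = -59645 + (-37978) = -97623; wraps to 33449 = 01000001010101001
R = NOT 01000001010101001 = 10111110101010110 = -33450
R = −(-33450) = 33450 = 01000001010101010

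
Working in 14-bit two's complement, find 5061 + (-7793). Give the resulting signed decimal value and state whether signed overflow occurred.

-2732; no overflow

5061 → 01001111000101
-7793 → 10000110001111
  01001111000101
+ 10000110001111
= 11010101010100
Result 11010101010100: MSB = 1 → 13652 − 16384 = -2732.
Addends have opposite signs, so signed overflow cannot occur.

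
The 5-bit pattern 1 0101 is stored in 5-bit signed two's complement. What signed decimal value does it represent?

MSB is 1, so the value is negative.
Invert: 01010. Add 1: 01011 = 11. So the value is −11.

-11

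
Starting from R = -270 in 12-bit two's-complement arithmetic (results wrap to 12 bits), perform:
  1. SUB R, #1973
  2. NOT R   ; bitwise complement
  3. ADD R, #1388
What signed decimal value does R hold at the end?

-466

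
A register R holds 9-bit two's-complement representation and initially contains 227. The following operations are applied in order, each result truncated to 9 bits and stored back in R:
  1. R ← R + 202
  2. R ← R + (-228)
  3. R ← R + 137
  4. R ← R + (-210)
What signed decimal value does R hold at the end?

Start: R = 227 = 011100011.
R = 227 + 202 = 429; wraps to -83 = 110101101
R = -83 + (-228) = -311; wraps to 201 = 011001001
R = 201 + 137 = 338; wraps to -174 = 101010010
R = -174 + (-210) = -384; wraps to 128 = 010000000

128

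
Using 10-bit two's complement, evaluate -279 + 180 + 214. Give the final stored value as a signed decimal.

-279 + 180 = -99 (1110011101)
-99 + 214 = 115 (0001110011)

115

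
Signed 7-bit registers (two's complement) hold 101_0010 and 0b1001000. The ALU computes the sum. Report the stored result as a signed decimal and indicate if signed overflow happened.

101_0010 → 1010010 = -46 (signed)
0b1001000 → 1001000 = -56 (signed)
  1010010
+ 1001000
= 0011010  (discard carry-out 1)
Result 0011010: MSB = 0 → value 26.
Both addends are negative but the stored result is non-negative: signed overflow. The true value -46 + (-56) = -102 lies outside [-64, 63].

26; overflow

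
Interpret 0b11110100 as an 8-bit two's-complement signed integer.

MSB is 1, so the value is negative.
Invert: 00001011. Add 1: 00001100 = 12. So the value is −12.

-12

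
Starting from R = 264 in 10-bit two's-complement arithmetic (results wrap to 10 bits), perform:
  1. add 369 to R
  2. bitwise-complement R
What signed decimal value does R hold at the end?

Start: R = 264 = 0100001000.
R = 264 + 369 = 633; wraps to -391 = 1001111001
R = NOT 1001111001 = 0110000110 = 390

390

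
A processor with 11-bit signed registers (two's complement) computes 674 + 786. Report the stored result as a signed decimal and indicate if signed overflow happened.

-588; overflow

674 → 01010100010
786 → 01100010010
  01010100010
+ 01100010010
= 10110110100
Result 10110110100: MSB = 1 → 1460 − 2048 = -588.
Both addends are non-negative but the stored result is negative: signed overflow. The true value 674 + 786 = 1460 lies outside [-1024, 1023].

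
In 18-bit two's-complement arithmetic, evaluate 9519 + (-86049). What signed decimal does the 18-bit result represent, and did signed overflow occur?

9519 → 000010010100101111
-86049 → 101010111111011111
  000010010100101111
+ 101010111111011111
= 101101010100001110
Result 101101010100001110: MSB = 1 → 185614 − 262144 = -76530.
Addends have opposite signs, so signed overflow cannot occur.

-76530; no overflow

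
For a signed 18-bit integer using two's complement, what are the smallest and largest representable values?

min = -131072, max = 131071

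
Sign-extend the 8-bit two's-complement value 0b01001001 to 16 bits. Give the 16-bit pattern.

0000000001001001

MSB of 01001001 is 0; replicate it into the new high bits.
00000000|01001001 → 0000000001001001 (still 73).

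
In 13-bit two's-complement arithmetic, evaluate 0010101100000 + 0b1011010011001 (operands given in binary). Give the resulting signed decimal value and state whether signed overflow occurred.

-1031; no overflow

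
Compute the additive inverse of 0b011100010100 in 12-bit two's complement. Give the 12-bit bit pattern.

100011101100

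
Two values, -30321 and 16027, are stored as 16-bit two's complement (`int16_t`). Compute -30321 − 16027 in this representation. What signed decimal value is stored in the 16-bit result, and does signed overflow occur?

19188; overflow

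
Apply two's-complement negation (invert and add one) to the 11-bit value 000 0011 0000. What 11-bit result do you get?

Invert: 11111001111. Add 1: 11111010000.

11111010000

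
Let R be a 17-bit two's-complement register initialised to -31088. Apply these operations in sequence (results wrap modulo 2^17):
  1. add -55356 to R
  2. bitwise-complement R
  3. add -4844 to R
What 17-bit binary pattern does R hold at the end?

Start: R = -31088 = 11000011010010000.
R = -31088 + (-55356) = -86444; wraps to 44628 = 01010111001010100
R = NOT 01010111001010100 = 10101000110101011 = -44629
R = -44629 + (-4844) = -49473 = 10011111010111111

10011111010111111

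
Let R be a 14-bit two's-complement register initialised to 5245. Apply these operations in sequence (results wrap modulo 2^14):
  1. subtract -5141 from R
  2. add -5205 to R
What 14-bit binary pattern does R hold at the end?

Start: R = 5245 = 01010001111101.
R = 5245 − (-5141) = 10386; wraps to -5998 = 10100010010010
R = -5998 + (-5205) = -11203; wraps to 5181 = 01010000111101

01010000111101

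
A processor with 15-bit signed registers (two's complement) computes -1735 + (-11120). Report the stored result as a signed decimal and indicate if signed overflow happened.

-1735 → 111100100111001
-11120 → 101010010010000
  111100100111001
+ 101010010010000
= 100110111001001  (discard carry-out 1)
Result 100110111001001: MSB = 1 → 19913 − 32768 = -12855.
Both addends are negative and so is the stored result: no signed overflow.

-12855; no overflow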